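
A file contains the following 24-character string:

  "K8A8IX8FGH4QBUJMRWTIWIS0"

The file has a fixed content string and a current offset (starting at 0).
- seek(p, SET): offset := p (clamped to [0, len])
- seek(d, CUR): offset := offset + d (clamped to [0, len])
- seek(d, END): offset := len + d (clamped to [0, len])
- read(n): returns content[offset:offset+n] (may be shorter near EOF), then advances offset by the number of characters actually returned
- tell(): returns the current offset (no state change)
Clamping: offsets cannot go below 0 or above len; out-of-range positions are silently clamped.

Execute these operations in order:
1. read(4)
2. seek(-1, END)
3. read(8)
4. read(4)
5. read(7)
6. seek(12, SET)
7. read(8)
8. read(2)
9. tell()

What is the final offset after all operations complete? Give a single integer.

After 1 (read(4)): returned 'K8A8', offset=4
After 2 (seek(-1, END)): offset=23
After 3 (read(8)): returned '0', offset=24
After 4 (read(4)): returned '', offset=24
After 5 (read(7)): returned '', offset=24
After 6 (seek(12, SET)): offset=12
After 7 (read(8)): returned 'BUJMRWTI', offset=20
After 8 (read(2)): returned 'WI', offset=22
After 9 (tell()): offset=22

Answer: 22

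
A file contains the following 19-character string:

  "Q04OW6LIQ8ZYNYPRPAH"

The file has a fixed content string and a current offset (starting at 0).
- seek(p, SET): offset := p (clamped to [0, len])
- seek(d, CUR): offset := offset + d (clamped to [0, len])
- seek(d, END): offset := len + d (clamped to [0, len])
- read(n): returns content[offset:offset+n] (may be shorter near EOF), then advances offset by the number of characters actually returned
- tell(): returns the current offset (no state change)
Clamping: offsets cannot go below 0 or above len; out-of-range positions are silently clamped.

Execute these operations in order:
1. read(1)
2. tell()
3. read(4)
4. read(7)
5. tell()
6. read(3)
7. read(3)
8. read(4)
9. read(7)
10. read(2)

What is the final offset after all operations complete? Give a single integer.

After 1 (read(1)): returned 'Q', offset=1
After 2 (tell()): offset=1
After 3 (read(4)): returned '04OW', offset=5
After 4 (read(7)): returned '6LIQ8ZY', offset=12
After 5 (tell()): offset=12
After 6 (read(3)): returned 'NYP', offset=15
After 7 (read(3)): returned 'RPA', offset=18
After 8 (read(4)): returned 'H', offset=19
After 9 (read(7)): returned '', offset=19
After 10 (read(2)): returned '', offset=19

Answer: 19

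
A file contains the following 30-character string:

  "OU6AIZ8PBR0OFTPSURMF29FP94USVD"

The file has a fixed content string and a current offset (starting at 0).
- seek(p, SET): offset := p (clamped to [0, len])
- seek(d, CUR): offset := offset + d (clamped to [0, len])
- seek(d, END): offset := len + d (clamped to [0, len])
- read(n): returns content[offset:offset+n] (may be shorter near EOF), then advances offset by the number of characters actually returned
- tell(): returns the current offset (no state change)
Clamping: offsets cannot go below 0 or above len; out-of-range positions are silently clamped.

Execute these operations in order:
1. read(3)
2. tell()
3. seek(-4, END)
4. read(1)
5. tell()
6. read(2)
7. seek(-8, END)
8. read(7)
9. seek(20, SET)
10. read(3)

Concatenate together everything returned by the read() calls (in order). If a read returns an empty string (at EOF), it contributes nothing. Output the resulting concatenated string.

Answer: OU6USVFP94USV29F

Derivation:
After 1 (read(3)): returned 'OU6', offset=3
After 2 (tell()): offset=3
After 3 (seek(-4, END)): offset=26
After 4 (read(1)): returned 'U', offset=27
After 5 (tell()): offset=27
After 6 (read(2)): returned 'SV', offset=29
After 7 (seek(-8, END)): offset=22
After 8 (read(7)): returned 'FP94USV', offset=29
After 9 (seek(20, SET)): offset=20
After 10 (read(3)): returned '29F', offset=23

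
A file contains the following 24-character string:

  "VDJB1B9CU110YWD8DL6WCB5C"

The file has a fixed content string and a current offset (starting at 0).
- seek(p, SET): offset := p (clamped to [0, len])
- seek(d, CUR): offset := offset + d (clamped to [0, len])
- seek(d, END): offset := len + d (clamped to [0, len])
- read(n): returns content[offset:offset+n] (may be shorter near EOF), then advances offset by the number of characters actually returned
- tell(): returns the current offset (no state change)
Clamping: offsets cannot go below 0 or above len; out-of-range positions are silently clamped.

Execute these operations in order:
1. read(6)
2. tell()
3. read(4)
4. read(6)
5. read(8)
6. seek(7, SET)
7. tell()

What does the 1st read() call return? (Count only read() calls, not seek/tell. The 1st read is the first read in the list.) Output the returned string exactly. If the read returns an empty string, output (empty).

Answer: VDJB1B

Derivation:
After 1 (read(6)): returned 'VDJB1B', offset=6
After 2 (tell()): offset=6
After 3 (read(4)): returned '9CU1', offset=10
After 4 (read(6)): returned '10YWD8', offset=16
After 5 (read(8)): returned 'DL6WCB5C', offset=24
After 6 (seek(7, SET)): offset=7
After 7 (tell()): offset=7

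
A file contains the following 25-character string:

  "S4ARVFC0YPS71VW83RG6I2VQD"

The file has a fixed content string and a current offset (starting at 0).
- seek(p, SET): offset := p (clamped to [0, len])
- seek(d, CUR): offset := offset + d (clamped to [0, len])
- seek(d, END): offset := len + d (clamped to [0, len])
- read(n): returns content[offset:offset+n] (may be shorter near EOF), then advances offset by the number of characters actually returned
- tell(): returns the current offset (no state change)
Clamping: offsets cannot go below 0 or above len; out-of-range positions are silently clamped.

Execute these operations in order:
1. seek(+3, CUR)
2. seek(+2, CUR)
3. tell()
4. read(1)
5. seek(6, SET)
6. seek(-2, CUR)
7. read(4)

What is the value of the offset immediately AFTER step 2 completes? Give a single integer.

After 1 (seek(+3, CUR)): offset=3
After 2 (seek(+2, CUR)): offset=5

Answer: 5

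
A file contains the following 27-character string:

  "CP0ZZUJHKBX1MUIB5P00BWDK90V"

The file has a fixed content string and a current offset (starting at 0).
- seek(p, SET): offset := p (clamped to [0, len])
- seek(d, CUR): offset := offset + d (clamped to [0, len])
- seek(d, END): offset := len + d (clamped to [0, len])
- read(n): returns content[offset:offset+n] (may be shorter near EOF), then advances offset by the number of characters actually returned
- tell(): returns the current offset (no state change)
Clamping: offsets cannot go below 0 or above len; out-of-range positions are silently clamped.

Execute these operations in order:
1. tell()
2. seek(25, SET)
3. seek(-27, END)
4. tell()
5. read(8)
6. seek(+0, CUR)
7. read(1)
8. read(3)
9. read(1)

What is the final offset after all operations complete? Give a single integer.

After 1 (tell()): offset=0
After 2 (seek(25, SET)): offset=25
After 3 (seek(-27, END)): offset=0
After 4 (tell()): offset=0
After 5 (read(8)): returned 'CP0ZZUJH', offset=8
After 6 (seek(+0, CUR)): offset=8
After 7 (read(1)): returned 'K', offset=9
After 8 (read(3)): returned 'BX1', offset=12
After 9 (read(1)): returned 'M', offset=13

Answer: 13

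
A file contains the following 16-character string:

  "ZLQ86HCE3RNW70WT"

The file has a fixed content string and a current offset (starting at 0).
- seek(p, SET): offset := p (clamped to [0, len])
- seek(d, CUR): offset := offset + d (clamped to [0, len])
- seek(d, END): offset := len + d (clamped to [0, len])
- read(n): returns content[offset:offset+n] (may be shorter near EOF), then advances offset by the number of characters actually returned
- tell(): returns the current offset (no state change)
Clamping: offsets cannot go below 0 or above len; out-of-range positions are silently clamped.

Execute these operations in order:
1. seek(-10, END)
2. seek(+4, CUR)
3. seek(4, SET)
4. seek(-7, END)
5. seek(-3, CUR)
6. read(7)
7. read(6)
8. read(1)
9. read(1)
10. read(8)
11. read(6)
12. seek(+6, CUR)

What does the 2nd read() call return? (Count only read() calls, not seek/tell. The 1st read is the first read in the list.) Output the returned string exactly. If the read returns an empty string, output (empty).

After 1 (seek(-10, END)): offset=6
After 2 (seek(+4, CUR)): offset=10
After 3 (seek(4, SET)): offset=4
After 4 (seek(-7, END)): offset=9
After 5 (seek(-3, CUR)): offset=6
After 6 (read(7)): returned 'CE3RNW7', offset=13
After 7 (read(6)): returned '0WT', offset=16
After 8 (read(1)): returned '', offset=16
After 9 (read(1)): returned '', offset=16
After 10 (read(8)): returned '', offset=16
After 11 (read(6)): returned '', offset=16
After 12 (seek(+6, CUR)): offset=16

Answer: 0WT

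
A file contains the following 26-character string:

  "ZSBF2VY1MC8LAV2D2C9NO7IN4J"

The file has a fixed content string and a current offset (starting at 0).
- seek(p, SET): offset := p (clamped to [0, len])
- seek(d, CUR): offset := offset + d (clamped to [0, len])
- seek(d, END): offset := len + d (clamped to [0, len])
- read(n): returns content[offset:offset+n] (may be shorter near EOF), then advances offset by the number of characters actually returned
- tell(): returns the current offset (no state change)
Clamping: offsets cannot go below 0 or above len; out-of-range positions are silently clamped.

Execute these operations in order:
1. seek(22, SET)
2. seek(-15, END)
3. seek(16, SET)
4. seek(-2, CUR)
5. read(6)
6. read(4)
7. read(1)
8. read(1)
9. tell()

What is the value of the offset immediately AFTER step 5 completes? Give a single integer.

After 1 (seek(22, SET)): offset=22
After 2 (seek(-15, END)): offset=11
After 3 (seek(16, SET)): offset=16
After 4 (seek(-2, CUR)): offset=14
After 5 (read(6)): returned '2D2C9N', offset=20

Answer: 20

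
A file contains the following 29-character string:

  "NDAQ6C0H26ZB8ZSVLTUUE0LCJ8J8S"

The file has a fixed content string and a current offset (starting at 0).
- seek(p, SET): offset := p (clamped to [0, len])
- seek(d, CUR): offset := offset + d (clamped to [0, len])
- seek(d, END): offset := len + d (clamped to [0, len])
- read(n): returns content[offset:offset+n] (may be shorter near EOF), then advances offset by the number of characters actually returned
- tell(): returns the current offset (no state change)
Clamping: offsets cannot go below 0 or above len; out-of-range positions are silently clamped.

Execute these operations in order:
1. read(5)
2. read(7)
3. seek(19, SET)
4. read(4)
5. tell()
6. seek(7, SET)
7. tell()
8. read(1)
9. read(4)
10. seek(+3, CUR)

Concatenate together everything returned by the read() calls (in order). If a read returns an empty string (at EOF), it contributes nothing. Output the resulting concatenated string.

Answer: NDAQ6C0H26ZBUE0LH26ZB

Derivation:
After 1 (read(5)): returned 'NDAQ6', offset=5
After 2 (read(7)): returned 'C0H26ZB', offset=12
After 3 (seek(19, SET)): offset=19
After 4 (read(4)): returned 'UE0L', offset=23
After 5 (tell()): offset=23
After 6 (seek(7, SET)): offset=7
After 7 (tell()): offset=7
After 8 (read(1)): returned 'H', offset=8
After 9 (read(4)): returned '26ZB', offset=12
After 10 (seek(+3, CUR)): offset=15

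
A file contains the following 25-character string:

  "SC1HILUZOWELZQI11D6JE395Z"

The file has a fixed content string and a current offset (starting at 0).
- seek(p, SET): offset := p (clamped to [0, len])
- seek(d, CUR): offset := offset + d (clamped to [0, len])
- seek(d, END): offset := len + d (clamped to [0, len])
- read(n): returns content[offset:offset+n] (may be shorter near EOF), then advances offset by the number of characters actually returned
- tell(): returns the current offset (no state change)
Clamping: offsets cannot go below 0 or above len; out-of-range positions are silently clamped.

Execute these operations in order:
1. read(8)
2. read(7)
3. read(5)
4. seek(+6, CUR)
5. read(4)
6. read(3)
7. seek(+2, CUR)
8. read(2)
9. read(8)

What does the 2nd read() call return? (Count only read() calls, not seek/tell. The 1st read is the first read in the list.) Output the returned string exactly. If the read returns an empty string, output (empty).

Answer: OWELZQI

Derivation:
After 1 (read(8)): returned 'SC1HILUZ', offset=8
After 2 (read(7)): returned 'OWELZQI', offset=15
After 3 (read(5)): returned '11D6J', offset=20
After 4 (seek(+6, CUR)): offset=25
After 5 (read(4)): returned '', offset=25
After 6 (read(3)): returned '', offset=25
After 7 (seek(+2, CUR)): offset=25
After 8 (read(2)): returned '', offset=25
After 9 (read(8)): returned '', offset=25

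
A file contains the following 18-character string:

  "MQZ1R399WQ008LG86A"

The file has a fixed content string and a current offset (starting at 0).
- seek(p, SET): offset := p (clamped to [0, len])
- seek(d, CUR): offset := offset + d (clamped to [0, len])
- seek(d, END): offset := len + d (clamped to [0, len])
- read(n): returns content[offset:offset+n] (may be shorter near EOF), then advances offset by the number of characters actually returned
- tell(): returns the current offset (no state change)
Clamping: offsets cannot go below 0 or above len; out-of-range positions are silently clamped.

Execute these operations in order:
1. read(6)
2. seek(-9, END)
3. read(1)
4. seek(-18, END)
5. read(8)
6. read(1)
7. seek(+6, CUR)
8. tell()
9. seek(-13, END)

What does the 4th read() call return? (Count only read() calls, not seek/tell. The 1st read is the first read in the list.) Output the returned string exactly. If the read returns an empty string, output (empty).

Answer: W

Derivation:
After 1 (read(6)): returned 'MQZ1R3', offset=6
After 2 (seek(-9, END)): offset=9
After 3 (read(1)): returned 'Q', offset=10
After 4 (seek(-18, END)): offset=0
After 5 (read(8)): returned 'MQZ1R399', offset=8
After 6 (read(1)): returned 'W', offset=9
After 7 (seek(+6, CUR)): offset=15
After 8 (tell()): offset=15
After 9 (seek(-13, END)): offset=5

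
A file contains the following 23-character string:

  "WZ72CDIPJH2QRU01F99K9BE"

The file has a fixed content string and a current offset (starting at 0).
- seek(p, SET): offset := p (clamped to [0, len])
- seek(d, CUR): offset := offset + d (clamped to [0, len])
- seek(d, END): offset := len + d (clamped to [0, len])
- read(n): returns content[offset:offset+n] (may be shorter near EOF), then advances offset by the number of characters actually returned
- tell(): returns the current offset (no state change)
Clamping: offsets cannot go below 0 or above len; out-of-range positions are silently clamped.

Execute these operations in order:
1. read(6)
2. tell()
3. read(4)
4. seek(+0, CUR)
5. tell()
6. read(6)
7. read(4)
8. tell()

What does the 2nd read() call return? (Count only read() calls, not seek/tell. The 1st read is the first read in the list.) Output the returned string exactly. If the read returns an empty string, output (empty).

After 1 (read(6)): returned 'WZ72CD', offset=6
After 2 (tell()): offset=6
After 3 (read(4)): returned 'IPJH', offset=10
After 4 (seek(+0, CUR)): offset=10
After 5 (tell()): offset=10
After 6 (read(6)): returned '2QRU01', offset=16
After 7 (read(4)): returned 'F99K', offset=20
After 8 (tell()): offset=20

Answer: IPJH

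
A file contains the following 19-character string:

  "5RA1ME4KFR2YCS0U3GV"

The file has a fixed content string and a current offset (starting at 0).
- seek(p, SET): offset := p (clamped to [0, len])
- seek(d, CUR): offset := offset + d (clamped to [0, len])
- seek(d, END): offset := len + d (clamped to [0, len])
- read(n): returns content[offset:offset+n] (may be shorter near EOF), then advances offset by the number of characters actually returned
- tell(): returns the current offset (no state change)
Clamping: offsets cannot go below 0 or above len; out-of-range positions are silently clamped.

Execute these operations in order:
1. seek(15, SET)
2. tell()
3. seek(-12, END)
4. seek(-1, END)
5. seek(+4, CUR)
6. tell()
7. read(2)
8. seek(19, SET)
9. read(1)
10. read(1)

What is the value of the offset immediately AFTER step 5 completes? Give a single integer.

Answer: 19

Derivation:
After 1 (seek(15, SET)): offset=15
After 2 (tell()): offset=15
After 3 (seek(-12, END)): offset=7
After 4 (seek(-1, END)): offset=18
After 5 (seek(+4, CUR)): offset=19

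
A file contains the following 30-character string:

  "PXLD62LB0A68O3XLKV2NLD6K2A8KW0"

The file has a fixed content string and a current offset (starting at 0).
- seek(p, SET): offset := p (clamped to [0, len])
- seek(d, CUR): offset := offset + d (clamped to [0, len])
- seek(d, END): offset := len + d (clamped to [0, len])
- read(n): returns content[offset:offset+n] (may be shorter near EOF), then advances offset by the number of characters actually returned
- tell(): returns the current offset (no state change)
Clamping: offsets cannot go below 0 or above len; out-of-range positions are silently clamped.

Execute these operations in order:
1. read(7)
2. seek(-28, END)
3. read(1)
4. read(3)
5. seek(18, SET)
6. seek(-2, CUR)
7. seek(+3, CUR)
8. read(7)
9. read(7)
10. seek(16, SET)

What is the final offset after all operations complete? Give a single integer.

After 1 (read(7)): returned 'PXLD62L', offset=7
After 2 (seek(-28, END)): offset=2
After 3 (read(1)): returned 'L', offset=3
After 4 (read(3)): returned 'D62', offset=6
After 5 (seek(18, SET)): offset=18
After 6 (seek(-2, CUR)): offset=16
After 7 (seek(+3, CUR)): offset=19
After 8 (read(7)): returned 'NLD6K2A', offset=26
After 9 (read(7)): returned '8KW0', offset=30
After 10 (seek(16, SET)): offset=16

Answer: 16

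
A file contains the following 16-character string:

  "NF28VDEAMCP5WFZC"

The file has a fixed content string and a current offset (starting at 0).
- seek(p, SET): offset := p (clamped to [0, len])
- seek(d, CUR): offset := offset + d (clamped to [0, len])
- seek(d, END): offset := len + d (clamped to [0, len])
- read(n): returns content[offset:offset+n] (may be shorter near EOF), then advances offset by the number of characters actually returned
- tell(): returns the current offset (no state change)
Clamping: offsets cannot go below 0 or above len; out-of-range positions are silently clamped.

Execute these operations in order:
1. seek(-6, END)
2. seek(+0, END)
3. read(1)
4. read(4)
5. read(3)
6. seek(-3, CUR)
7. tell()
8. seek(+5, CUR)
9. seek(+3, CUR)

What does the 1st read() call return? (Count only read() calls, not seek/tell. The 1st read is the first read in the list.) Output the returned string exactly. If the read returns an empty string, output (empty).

After 1 (seek(-6, END)): offset=10
After 2 (seek(+0, END)): offset=16
After 3 (read(1)): returned '', offset=16
After 4 (read(4)): returned '', offset=16
After 5 (read(3)): returned '', offset=16
After 6 (seek(-3, CUR)): offset=13
After 7 (tell()): offset=13
After 8 (seek(+5, CUR)): offset=16
After 9 (seek(+3, CUR)): offset=16

Answer: (empty)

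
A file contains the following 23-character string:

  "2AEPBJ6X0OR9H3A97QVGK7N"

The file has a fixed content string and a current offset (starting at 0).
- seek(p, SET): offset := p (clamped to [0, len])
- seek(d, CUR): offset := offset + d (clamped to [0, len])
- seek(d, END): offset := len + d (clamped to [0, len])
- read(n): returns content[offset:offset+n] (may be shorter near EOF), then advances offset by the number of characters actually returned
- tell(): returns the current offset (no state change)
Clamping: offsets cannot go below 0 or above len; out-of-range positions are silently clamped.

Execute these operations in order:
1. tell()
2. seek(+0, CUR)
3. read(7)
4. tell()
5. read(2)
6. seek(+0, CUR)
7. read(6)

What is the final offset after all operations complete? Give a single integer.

Answer: 15

Derivation:
After 1 (tell()): offset=0
After 2 (seek(+0, CUR)): offset=0
After 3 (read(7)): returned '2AEPBJ6', offset=7
After 4 (tell()): offset=7
After 5 (read(2)): returned 'X0', offset=9
After 6 (seek(+0, CUR)): offset=9
After 7 (read(6)): returned 'OR9H3A', offset=15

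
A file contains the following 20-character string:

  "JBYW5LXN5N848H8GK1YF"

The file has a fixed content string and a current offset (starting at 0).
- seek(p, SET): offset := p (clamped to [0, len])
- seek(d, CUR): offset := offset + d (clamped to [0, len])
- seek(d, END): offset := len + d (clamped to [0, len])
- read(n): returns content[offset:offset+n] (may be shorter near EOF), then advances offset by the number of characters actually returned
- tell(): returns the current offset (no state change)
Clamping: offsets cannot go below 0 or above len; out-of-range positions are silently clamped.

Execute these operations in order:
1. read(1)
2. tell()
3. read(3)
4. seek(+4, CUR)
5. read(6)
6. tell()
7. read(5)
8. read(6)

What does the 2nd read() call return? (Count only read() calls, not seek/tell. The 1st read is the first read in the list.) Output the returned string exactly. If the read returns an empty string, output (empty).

After 1 (read(1)): returned 'J', offset=1
After 2 (tell()): offset=1
After 3 (read(3)): returned 'BYW', offset=4
After 4 (seek(+4, CUR)): offset=8
After 5 (read(6)): returned '5N848H', offset=14
After 6 (tell()): offset=14
After 7 (read(5)): returned '8GK1Y', offset=19
After 8 (read(6)): returned 'F', offset=20

Answer: BYW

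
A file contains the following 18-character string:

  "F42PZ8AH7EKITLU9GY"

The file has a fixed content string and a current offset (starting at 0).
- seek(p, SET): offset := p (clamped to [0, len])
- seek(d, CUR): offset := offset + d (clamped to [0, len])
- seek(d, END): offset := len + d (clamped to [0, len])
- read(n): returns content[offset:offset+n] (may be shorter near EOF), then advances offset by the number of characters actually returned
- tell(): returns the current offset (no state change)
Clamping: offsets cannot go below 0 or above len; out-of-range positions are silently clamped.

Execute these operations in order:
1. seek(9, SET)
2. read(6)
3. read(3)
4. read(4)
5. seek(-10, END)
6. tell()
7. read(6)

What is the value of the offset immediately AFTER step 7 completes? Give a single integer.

After 1 (seek(9, SET)): offset=9
After 2 (read(6)): returned 'EKITLU', offset=15
After 3 (read(3)): returned '9GY', offset=18
After 4 (read(4)): returned '', offset=18
After 5 (seek(-10, END)): offset=8
After 6 (tell()): offset=8
After 7 (read(6)): returned '7EKITL', offset=14

Answer: 14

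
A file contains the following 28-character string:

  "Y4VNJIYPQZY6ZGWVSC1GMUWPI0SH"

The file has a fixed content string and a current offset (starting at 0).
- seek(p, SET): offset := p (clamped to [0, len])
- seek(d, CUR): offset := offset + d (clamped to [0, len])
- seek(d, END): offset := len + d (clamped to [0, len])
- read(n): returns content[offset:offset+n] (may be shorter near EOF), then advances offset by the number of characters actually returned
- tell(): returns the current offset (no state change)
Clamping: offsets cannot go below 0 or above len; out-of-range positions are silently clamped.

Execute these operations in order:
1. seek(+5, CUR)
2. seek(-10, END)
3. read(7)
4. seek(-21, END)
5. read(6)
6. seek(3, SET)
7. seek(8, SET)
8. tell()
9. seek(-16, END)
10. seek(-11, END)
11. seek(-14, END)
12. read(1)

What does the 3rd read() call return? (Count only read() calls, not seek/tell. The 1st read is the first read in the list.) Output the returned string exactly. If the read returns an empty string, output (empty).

After 1 (seek(+5, CUR)): offset=5
After 2 (seek(-10, END)): offset=18
After 3 (read(7)): returned '1GMUWPI', offset=25
After 4 (seek(-21, END)): offset=7
After 5 (read(6)): returned 'PQZY6Z', offset=13
After 6 (seek(3, SET)): offset=3
After 7 (seek(8, SET)): offset=8
After 8 (tell()): offset=8
After 9 (seek(-16, END)): offset=12
After 10 (seek(-11, END)): offset=17
After 11 (seek(-14, END)): offset=14
After 12 (read(1)): returned 'W', offset=15

Answer: W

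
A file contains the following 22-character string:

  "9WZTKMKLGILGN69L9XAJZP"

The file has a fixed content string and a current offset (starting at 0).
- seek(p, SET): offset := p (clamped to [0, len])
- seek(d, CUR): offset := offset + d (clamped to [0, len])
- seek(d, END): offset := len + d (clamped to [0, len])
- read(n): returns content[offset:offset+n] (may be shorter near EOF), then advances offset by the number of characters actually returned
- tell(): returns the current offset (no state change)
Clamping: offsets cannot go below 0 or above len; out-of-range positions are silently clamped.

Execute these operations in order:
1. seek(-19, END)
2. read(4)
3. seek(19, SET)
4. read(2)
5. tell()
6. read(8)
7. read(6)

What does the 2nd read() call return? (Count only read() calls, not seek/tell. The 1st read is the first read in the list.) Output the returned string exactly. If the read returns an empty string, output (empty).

After 1 (seek(-19, END)): offset=3
After 2 (read(4)): returned 'TKMK', offset=7
After 3 (seek(19, SET)): offset=19
After 4 (read(2)): returned 'JZ', offset=21
After 5 (tell()): offset=21
After 6 (read(8)): returned 'P', offset=22
After 7 (read(6)): returned '', offset=22

Answer: JZ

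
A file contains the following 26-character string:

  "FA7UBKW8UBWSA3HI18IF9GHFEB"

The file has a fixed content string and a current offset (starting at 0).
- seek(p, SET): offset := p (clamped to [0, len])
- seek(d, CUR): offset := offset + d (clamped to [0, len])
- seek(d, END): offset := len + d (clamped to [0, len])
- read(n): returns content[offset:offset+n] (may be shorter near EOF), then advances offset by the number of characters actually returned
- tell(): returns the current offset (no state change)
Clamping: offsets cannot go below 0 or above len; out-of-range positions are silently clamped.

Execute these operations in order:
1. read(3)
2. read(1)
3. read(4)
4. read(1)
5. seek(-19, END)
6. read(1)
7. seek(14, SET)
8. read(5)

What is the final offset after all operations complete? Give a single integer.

After 1 (read(3)): returned 'FA7', offset=3
After 2 (read(1)): returned 'U', offset=4
After 3 (read(4)): returned 'BKW8', offset=8
After 4 (read(1)): returned 'U', offset=9
After 5 (seek(-19, END)): offset=7
After 6 (read(1)): returned '8', offset=8
After 7 (seek(14, SET)): offset=14
After 8 (read(5)): returned 'HI18I', offset=19

Answer: 19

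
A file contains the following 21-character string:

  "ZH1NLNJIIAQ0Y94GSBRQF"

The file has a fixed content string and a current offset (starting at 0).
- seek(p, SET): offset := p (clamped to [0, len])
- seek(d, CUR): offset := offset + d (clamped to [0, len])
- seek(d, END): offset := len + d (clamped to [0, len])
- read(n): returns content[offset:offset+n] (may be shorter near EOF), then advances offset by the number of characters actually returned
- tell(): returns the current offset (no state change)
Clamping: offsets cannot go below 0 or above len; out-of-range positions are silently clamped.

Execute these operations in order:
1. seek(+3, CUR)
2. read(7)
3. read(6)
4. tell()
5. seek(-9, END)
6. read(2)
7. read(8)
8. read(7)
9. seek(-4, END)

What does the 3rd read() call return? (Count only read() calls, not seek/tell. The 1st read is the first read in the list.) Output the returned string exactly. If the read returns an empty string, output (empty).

Answer: Y9

Derivation:
After 1 (seek(+3, CUR)): offset=3
After 2 (read(7)): returned 'NLNJIIA', offset=10
After 3 (read(6)): returned 'Q0Y94G', offset=16
After 4 (tell()): offset=16
After 5 (seek(-9, END)): offset=12
After 6 (read(2)): returned 'Y9', offset=14
After 7 (read(8)): returned '4GSBRQF', offset=21
After 8 (read(7)): returned '', offset=21
After 9 (seek(-4, END)): offset=17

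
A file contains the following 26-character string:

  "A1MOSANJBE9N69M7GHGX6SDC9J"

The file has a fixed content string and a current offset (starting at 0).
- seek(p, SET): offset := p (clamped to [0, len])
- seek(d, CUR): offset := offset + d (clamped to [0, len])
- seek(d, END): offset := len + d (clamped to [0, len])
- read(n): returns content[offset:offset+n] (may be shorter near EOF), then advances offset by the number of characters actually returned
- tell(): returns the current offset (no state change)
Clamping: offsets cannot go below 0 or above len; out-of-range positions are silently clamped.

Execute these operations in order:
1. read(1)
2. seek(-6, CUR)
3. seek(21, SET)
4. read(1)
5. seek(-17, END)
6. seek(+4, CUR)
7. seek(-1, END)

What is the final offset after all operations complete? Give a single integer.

After 1 (read(1)): returned 'A', offset=1
After 2 (seek(-6, CUR)): offset=0
After 3 (seek(21, SET)): offset=21
After 4 (read(1)): returned 'S', offset=22
After 5 (seek(-17, END)): offset=9
After 6 (seek(+4, CUR)): offset=13
After 7 (seek(-1, END)): offset=25

Answer: 25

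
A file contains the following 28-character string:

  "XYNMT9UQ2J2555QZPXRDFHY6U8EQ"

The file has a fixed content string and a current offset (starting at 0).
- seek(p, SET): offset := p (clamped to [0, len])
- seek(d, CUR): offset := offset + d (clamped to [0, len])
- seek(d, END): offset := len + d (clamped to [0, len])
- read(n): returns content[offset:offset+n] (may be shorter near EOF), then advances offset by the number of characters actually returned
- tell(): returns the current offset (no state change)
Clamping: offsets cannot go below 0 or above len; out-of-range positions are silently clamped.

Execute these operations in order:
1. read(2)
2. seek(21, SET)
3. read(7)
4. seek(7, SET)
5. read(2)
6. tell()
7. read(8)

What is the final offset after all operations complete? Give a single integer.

Answer: 17

Derivation:
After 1 (read(2)): returned 'XY', offset=2
After 2 (seek(21, SET)): offset=21
After 3 (read(7)): returned 'HY6U8EQ', offset=28
After 4 (seek(7, SET)): offset=7
After 5 (read(2)): returned 'Q2', offset=9
After 6 (tell()): offset=9
After 7 (read(8)): returned 'J2555QZP', offset=17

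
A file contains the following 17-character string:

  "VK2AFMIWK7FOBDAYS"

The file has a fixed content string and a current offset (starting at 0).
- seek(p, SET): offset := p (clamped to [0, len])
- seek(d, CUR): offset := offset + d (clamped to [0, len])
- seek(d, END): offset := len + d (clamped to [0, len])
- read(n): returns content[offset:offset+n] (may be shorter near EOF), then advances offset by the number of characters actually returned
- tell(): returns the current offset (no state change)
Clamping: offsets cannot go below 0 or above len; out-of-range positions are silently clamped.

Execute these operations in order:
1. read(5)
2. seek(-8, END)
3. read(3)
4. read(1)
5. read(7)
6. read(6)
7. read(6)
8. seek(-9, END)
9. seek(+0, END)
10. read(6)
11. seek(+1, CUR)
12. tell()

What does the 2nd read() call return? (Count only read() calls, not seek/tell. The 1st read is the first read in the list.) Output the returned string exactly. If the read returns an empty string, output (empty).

After 1 (read(5)): returned 'VK2AF', offset=5
After 2 (seek(-8, END)): offset=9
After 3 (read(3)): returned '7FO', offset=12
After 4 (read(1)): returned 'B', offset=13
After 5 (read(7)): returned 'DAYS', offset=17
After 6 (read(6)): returned '', offset=17
After 7 (read(6)): returned '', offset=17
After 8 (seek(-9, END)): offset=8
After 9 (seek(+0, END)): offset=17
After 10 (read(6)): returned '', offset=17
After 11 (seek(+1, CUR)): offset=17
After 12 (tell()): offset=17

Answer: 7FO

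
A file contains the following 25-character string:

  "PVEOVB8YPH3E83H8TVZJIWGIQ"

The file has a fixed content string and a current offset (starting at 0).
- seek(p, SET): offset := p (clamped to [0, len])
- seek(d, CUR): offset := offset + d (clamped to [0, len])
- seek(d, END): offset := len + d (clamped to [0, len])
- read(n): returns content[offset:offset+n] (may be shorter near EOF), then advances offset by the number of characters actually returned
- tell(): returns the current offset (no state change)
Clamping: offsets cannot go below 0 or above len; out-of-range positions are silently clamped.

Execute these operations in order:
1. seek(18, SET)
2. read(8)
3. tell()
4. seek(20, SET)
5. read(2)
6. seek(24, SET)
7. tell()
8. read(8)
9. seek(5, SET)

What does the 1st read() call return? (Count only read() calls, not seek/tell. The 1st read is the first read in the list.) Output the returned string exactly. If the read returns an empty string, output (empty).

Answer: ZJIWGIQ

Derivation:
After 1 (seek(18, SET)): offset=18
After 2 (read(8)): returned 'ZJIWGIQ', offset=25
After 3 (tell()): offset=25
After 4 (seek(20, SET)): offset=20
After 5 (read(2)): returned 'IW', offset=22
After 6 (seek(24, SET)): offset=24
After 7 (tell()): offset=24
After 8 (read(8)): returned 'Q', offset=25
After 9 (seek(5, SET)): offset=5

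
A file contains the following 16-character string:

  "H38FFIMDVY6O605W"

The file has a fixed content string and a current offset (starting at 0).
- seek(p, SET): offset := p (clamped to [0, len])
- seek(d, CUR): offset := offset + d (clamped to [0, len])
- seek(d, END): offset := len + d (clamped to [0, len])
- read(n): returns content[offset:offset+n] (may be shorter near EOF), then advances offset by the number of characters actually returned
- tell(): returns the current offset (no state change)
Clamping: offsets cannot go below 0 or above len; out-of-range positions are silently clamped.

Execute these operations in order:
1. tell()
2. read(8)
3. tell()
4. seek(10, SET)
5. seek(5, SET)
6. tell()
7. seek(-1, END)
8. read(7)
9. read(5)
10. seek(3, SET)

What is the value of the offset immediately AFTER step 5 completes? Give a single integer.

Answer: 5

Derivation:
After 1 (tell()): offset=0
After 2 (read(8)): returned 'H38FFIMD', offset=8
After 3 (tell()): offset=8
After 4 (seek(10, SET)): offset=10
After 5 (seek(5, SET)): offset=5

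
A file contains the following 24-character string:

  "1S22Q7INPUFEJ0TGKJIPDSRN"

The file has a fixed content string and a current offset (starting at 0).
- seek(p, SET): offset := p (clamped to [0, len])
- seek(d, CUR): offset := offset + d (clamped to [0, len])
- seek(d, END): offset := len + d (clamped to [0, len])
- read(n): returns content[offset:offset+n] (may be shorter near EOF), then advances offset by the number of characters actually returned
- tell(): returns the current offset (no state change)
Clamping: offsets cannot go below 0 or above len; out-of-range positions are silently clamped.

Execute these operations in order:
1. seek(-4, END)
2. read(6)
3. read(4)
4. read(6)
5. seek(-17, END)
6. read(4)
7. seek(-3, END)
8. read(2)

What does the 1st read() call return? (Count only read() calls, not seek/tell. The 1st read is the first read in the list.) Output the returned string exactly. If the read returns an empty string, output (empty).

Answer: DSRN

Derivation:
After 1 (seek(-4, END)): offset=20
After 2 (read(6)): returned 'DSRN', offset=24
After 3 (read(4)): returned '', offset=24
After 4 (read(6)): returned '', offset=24
After 5 (seek(-17, END)): offset=7
After 6 (read(4)): returned 'NPUF', offset=11
After 7 (seek(-3, END)): offset=21
After 8 (read(2)): returned 'SR', offset=23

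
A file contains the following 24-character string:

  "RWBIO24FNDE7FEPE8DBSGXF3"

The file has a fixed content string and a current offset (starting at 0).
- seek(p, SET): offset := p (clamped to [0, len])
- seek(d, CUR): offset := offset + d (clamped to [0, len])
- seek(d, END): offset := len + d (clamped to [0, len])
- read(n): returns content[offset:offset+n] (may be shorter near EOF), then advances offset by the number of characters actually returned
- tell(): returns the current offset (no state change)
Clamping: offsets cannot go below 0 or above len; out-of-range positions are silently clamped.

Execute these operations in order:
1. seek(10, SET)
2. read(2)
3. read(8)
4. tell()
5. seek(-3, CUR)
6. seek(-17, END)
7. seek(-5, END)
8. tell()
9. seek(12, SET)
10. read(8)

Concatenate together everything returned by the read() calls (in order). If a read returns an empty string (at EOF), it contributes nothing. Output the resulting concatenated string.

Answer: E7FEPE8DBSFEPE8DBS

Derivation:
After 1 (seek(10, SET)): offset=10
After 2 (read(2)): returned 'E7', offset=12
After 3 (read(8)): returned 'FEPE8DBS', offset=20
After 4 (tell()): offset=20
After 5 (seek(-3, CUR)): offset=17
After 6 (seek(-17, END)): offset=7
After 7 (seek(-5, END)): offset=19
After 8 (tell()): offset=19
After 9 (seek(12, SET)): offset=12
After 10 (read(8)): returned 'FEPE8DBS', offset=20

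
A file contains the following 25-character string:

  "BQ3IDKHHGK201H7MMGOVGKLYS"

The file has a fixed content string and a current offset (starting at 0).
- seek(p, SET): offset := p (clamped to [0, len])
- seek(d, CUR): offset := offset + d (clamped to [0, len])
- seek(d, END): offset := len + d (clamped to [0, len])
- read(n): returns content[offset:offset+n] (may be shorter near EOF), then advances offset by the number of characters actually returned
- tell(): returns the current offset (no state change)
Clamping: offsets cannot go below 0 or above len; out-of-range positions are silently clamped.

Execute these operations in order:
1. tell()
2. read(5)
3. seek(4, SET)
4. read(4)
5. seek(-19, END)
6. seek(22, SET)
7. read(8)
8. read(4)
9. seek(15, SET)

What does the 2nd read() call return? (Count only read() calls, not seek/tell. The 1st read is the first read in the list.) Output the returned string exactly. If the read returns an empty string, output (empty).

Answer: DKHH

Derivation:
After 1 (tell()): offset=0
After 2 (read(5)): returned 'BQ3ID', offset=5
After 3 (seek(4, SET)): offset=4
After 4 (read(4)): returned 'DKHH', offset=8
After 5 (seek(-19, END)): offset=6
After 6 (seek(22, SET)): offset=22
After 7 (read(8)): returned 'LYS', offset=25
After 8 (read(4)): returned '', offset=25
After 9 (seek(15, SET)): offset=15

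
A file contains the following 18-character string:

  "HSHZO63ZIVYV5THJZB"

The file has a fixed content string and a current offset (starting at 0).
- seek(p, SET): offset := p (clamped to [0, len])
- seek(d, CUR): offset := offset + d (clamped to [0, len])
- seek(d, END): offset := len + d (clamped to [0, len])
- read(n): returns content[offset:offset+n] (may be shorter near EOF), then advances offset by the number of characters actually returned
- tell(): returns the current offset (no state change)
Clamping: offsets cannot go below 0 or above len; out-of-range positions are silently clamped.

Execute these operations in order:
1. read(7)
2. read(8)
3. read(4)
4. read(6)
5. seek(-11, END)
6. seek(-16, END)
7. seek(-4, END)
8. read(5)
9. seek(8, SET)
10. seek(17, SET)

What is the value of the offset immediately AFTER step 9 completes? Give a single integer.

After 1 (read(7)): returned 'HSHZO63', offset=7
After 2 (read(8)): returned 'ZIVYV5TH', offset=15
After 3 (read(4)): returned 'JZB', offset=18
After 4 (read(6)): returned '', offset=18
After 5 (seek(-11, END)): offset=7
After 6 (seek(-16, END)): offset=2
After 7 (seek(-4, END)): offset=14
After 8 (read(5)): returned 'HJZB', offset=18
After 9 (seek(8, SET)): offset=8

Answer: 8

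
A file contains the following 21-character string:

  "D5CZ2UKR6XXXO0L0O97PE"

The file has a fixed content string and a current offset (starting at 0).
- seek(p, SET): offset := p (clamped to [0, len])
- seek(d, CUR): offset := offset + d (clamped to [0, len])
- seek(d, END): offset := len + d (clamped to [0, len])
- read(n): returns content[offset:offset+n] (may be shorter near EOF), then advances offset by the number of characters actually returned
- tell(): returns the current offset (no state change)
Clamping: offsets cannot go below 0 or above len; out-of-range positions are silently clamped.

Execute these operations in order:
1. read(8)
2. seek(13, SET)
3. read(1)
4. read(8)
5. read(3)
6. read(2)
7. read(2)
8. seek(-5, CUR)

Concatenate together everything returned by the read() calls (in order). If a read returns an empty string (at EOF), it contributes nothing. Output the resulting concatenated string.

Answer: D5CZ2UKR0L0O97PE

Derivation:
After 1 (read(8)): returned 'D5CZ2UKR', offset=8
After 2 (seek(13, SET)): offset=13
After 3 (read(1)): returned '0', offset=14
After 4 (read(8)): returned 'L0O97PE', offset=21
After 5 (read(3)): returned '', offset=21
After 6 (read(2)): returned '', offset=21
After 7 (read(2)): returned '', offset=21
After 8 (seek(-5, CUR)): offset=16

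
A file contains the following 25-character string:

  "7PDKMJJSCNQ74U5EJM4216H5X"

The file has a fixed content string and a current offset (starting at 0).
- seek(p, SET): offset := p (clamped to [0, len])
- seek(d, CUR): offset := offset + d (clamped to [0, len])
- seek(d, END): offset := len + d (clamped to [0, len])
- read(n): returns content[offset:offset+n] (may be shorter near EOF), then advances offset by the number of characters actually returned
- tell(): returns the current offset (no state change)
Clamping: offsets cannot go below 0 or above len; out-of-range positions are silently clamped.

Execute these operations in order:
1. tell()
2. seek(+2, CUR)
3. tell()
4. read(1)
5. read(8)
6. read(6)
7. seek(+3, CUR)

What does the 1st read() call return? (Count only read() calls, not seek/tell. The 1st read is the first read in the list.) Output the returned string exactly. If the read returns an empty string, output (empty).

After 1 (tell()): offset=0
After 2 (seek(+2, CUR)): offset=2
After 3 (tell()): offset=2
After 4 (read(1)): returned 'D', offset=3
After 5 (read(8)): returned 'KMJJSCNQ', offset=11
After 6 (read(6)): returned '74U5EJ', offset=17
After 7 (seek(+3, CUR)): offset=20

Answer: D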